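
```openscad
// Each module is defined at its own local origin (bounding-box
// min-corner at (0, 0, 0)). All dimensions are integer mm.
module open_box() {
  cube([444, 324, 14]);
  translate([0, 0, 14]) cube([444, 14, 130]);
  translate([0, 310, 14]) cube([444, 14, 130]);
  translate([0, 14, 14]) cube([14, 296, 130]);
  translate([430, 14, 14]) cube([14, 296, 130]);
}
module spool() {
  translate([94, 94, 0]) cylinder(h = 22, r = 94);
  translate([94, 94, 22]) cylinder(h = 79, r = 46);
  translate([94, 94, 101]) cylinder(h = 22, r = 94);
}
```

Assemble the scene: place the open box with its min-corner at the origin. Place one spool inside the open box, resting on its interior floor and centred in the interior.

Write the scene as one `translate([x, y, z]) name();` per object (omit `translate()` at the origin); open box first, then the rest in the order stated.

open_box();
translate([128, 68, 14]) spool();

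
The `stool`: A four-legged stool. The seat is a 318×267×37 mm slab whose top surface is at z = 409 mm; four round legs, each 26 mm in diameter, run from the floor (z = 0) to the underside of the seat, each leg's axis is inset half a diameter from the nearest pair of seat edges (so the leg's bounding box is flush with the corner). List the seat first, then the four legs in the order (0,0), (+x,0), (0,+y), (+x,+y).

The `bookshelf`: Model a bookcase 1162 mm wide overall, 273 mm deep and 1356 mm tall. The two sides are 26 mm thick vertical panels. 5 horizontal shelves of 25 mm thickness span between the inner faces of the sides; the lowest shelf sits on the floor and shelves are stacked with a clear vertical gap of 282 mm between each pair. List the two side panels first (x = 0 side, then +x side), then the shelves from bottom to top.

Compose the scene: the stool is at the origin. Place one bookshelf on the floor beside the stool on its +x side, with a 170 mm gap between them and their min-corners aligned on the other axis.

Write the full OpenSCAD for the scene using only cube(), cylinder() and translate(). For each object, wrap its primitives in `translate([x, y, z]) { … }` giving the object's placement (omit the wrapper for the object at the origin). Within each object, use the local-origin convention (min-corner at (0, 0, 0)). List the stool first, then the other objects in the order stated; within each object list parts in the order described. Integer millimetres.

translate([0, 0, 372]) cube([318, 267, 37]);
translate([13, 13, 0]) cylinder(h = 372, r = 13);
translate([305, 13, 0]) cylinder(h = 372, r = 13);
translate([13, 254, 0]) cylinder(h = 372, r = 13);
translate([305, 254, 0]) cylinder(h = 372, r = 13);
translate([488, 0, 0]) {
  cube([26, 273, 1356]);
  translate([1136, 0, 0]) cube([26, 273, 1356]);
  translate([26, 0, 0]) cube([1110, 273, 25]);
  translate([26, 0, 307]) cube([1110, 273, 25]);
  translate([26, 0, 614]) cube([1110, 273, 25]);
  translate([26, 0, 921]) cube([1110, 273, 25]);
  translate([26, 0, 1228]) cube([1110, 273, 25]);
}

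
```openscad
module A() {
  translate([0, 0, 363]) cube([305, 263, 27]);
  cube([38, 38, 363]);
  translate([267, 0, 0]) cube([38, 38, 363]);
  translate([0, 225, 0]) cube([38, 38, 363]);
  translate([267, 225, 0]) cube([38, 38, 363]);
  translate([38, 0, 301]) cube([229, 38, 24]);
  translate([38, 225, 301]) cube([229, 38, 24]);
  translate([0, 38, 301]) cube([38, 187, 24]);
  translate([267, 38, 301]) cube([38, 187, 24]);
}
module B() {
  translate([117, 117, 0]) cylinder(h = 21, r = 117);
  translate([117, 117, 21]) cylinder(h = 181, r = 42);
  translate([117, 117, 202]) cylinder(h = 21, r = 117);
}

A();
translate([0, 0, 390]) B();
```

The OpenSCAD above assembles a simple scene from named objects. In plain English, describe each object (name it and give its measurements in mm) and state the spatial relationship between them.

A is a four-legged stool. The seat is a 305×263×27 mm slab whose top surface is at z = 390 mm; four square legs, each 38×38 mm in cross-section, run from the floor (z = 0) to the underside of the seat, each flush with a corner of the seat. Four stretchers, 38 mm wide and 24 mm tall, connect adjacent legs with their undersides at z = 301 mm, each running between the inner faces of the legs it joins and aligned with the legs' outer faces on the other axis.

B is a spool: two coaxial disc flanges of radius 117 mm and thickness 21 mm, joined by a core cylinder of radius 42 mm and height 181 mm. The lower flange rests on z = 0 and the three cylinders share a vertical axis.

The spool is on top of the stool.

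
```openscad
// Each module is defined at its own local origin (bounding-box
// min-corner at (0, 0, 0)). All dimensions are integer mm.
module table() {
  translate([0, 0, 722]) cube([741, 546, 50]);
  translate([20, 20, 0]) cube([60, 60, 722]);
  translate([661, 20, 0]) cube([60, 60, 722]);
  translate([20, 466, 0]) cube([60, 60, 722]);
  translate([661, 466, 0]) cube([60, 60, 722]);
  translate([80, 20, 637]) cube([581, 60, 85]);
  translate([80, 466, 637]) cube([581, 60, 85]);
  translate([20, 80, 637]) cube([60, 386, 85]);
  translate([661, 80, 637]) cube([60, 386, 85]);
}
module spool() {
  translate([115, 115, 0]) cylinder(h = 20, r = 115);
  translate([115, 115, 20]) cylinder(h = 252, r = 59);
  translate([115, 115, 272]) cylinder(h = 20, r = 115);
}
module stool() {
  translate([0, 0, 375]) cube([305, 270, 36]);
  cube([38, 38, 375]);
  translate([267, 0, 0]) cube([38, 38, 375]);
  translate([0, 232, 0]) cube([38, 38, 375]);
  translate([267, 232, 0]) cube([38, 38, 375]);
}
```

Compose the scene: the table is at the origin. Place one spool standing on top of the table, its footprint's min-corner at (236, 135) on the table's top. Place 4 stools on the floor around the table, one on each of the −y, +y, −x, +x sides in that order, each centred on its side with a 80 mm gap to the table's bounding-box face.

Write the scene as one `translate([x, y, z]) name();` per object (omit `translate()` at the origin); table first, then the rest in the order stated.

table();
translate([236, 135, 772]) spool();
translate([218, -350, 0]) stool();
translate([218, 626, 0]) stool();
translate([-385, 138, 0]) stool();
translate([821, 138, 0]) stool();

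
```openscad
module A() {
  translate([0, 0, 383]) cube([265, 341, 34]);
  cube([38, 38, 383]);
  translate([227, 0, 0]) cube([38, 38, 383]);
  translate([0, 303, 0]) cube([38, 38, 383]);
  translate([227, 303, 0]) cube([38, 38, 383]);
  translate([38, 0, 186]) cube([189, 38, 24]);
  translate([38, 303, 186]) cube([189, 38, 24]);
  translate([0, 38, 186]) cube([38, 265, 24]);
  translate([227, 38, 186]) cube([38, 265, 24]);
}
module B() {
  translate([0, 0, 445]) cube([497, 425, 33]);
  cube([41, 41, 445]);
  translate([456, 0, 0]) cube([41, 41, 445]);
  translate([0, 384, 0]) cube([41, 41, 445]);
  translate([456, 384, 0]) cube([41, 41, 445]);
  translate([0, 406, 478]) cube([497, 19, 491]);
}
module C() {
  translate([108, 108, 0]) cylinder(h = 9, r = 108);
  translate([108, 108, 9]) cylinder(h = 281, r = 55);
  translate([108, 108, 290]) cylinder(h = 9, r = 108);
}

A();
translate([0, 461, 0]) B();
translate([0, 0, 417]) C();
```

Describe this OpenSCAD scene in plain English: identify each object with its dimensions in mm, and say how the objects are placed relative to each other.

A is a four-legged stool. The seat is a 265×341×34 mm slab whose top surface is at z = 417 mm; four square legs, each 38×38 mm in cross-section, run from the floor (z = 0) to the underside of the seat, each flush with a corner of the seat. Four stretchers, 38 mm wide and 24 mm tall, connect adjacent legs with their undersides at z = 186 mm, each running between the inner faces of the legs it joins and aligned with the legs' outer faces on the other axis.

B is a chair: 497×425 mm seat, 33 mm thick, top at z = 478 mm, on four 41 mm square corner legs flush with the seat edges. A 19 mm thick backrest slab spans the full seat width, extending 491 mm above the seat top, its back face flush with the seat's +y edge.

C is a spool: two coaxial disc flanges of radius 108 mm and thickness 9 mm, joined by a core cylinder of radius 55 mm and height 281 mm. The lower flange rests on z = 0 and the three cylinders share a vertical axis.

The chair is on the floor beside the stool on its +y side. The spool is on top of the stool.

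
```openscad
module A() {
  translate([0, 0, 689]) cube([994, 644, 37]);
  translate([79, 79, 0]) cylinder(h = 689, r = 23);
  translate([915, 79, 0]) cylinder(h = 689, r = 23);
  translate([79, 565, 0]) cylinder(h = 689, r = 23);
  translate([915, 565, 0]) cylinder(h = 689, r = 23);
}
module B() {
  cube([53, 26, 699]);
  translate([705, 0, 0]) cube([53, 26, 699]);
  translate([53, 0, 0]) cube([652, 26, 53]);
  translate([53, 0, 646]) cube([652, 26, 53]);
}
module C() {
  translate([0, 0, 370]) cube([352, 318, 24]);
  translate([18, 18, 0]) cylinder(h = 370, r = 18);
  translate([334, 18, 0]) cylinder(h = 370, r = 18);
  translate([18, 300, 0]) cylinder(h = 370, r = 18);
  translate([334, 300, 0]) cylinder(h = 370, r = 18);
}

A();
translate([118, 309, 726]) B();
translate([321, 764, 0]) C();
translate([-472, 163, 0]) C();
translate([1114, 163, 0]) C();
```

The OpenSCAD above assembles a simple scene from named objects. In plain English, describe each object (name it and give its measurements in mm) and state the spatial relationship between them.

A is a rectangular dining table. The top is 994×644×37 mm with its upper surface at z = 726 mm. It stands on four round legs of 46 mm diameter, each leg's bounding box inset 56 mm from the nearest pair of top edges, running from the floor to the underside of the top.

B is a picture frame with a 652×593 mm rectangular opening (x by z) and a uniform 53 mm border on every side. Frame depth is 26 mm along y. It is built from two vertical stiles running the full outside height and two horizontal rails spanning the gap between the stiles.

C is a four-legged stool. The seat is 352×318 mm, 24 mm thick, top at z = 394 mm. It stands on four round legs, each 36 mm in diameter, from z = 0 to the seat underside, each leg's axis is inset half a diameter from the nearest pair of seat edges (so the leg's bounding box is flush with the corner).

The picture frame is on top of the table, centred. Three stools sit around the table at the +y, −x, +x sides.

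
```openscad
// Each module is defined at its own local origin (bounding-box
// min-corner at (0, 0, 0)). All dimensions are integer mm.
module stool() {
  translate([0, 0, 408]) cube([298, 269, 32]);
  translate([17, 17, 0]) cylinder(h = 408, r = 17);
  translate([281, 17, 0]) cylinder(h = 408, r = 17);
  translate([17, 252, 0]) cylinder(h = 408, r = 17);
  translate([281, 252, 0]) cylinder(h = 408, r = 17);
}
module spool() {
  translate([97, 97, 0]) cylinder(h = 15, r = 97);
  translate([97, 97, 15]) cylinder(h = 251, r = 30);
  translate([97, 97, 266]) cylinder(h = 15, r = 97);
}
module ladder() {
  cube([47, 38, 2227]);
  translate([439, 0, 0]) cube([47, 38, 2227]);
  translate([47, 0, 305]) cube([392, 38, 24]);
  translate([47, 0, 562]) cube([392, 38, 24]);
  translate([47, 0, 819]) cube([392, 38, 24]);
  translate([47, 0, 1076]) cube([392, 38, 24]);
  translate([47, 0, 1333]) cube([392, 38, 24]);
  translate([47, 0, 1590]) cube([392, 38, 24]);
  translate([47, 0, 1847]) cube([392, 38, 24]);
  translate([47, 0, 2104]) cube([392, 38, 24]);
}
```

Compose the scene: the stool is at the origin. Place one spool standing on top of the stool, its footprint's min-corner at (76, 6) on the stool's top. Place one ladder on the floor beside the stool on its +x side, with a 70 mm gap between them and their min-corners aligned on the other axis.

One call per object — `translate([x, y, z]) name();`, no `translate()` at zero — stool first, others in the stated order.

stool();
translate([76, 6, 440]) spool();
translate([368, 0, 0]) ladder();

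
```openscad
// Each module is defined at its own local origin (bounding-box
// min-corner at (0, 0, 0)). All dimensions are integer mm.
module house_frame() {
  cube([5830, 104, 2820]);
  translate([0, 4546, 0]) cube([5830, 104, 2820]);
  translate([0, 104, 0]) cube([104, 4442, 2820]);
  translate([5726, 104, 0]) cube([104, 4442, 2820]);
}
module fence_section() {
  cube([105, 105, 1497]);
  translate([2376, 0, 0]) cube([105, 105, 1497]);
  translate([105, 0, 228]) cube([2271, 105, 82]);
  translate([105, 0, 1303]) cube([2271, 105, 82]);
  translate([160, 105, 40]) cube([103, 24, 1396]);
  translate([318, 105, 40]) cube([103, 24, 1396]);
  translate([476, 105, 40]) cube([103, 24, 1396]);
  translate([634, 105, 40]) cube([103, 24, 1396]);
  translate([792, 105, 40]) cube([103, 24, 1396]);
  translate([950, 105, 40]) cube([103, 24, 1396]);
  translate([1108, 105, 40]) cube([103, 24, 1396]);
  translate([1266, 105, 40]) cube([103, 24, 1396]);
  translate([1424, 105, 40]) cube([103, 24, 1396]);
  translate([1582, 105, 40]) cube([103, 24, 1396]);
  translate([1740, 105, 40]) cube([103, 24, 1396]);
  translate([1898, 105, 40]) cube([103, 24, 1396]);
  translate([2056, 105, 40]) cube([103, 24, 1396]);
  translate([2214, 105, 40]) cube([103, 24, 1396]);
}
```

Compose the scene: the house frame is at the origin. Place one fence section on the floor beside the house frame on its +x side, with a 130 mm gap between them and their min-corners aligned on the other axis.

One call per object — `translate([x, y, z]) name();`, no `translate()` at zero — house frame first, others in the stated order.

house_frame();
translate([5960, 0, 0]) fence_section();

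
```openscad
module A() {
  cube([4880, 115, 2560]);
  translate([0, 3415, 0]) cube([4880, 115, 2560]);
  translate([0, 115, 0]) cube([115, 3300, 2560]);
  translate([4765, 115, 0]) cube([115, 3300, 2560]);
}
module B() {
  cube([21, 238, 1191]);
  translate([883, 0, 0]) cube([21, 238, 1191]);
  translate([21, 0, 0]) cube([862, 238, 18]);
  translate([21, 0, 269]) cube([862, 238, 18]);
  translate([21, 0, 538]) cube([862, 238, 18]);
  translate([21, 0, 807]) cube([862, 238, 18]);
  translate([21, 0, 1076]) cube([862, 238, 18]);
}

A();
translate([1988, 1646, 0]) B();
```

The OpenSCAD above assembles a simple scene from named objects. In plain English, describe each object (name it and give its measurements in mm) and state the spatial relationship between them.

A is the wall frame of a small rectangular building: four walls, each 2560 mm tall and 115 mm thick, enclosing a footprint 4880 mm (x) by 3530 mm (y) outside-to-outside, with no floor or roof. The front and back walls (the −y and +y sides) span the full width; the two side walls fit between them.

B is an open bookshelf. Two side panels, each 21 mm thick, 238 mm deep and 1191 mm tall, stand 904 mm apart (outside-to-outside). Between them sit 5 shelves, each 18 mm thick and 238 mm deep, spanning the full gap between the sides. The bottom shelf rests on the floor (its underside at z = 0) and the clear gap between one shelf's top and the next shelf's underside is 251 mm.

The bookshelf sits inside the house frame, centred.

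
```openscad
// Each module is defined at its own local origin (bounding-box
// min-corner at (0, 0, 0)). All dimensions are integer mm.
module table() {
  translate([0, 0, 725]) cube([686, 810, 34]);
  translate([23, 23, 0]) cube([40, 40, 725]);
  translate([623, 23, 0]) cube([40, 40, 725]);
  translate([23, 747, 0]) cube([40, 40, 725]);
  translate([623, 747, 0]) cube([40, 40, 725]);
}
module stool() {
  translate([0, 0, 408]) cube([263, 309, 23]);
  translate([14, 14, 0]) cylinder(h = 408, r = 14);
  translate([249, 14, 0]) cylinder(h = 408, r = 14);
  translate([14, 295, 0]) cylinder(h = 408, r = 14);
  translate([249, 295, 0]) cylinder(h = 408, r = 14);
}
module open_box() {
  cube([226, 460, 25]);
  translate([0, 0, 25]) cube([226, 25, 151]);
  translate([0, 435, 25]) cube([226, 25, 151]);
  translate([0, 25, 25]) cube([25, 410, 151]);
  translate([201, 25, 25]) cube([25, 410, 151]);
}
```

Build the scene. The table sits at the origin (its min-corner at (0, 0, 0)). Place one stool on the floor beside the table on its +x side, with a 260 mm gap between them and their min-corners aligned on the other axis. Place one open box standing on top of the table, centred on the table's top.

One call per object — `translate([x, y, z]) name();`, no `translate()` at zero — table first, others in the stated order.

table();
translate([946, 0, 0]) stool();
translate([230, 175, 759]) open_box();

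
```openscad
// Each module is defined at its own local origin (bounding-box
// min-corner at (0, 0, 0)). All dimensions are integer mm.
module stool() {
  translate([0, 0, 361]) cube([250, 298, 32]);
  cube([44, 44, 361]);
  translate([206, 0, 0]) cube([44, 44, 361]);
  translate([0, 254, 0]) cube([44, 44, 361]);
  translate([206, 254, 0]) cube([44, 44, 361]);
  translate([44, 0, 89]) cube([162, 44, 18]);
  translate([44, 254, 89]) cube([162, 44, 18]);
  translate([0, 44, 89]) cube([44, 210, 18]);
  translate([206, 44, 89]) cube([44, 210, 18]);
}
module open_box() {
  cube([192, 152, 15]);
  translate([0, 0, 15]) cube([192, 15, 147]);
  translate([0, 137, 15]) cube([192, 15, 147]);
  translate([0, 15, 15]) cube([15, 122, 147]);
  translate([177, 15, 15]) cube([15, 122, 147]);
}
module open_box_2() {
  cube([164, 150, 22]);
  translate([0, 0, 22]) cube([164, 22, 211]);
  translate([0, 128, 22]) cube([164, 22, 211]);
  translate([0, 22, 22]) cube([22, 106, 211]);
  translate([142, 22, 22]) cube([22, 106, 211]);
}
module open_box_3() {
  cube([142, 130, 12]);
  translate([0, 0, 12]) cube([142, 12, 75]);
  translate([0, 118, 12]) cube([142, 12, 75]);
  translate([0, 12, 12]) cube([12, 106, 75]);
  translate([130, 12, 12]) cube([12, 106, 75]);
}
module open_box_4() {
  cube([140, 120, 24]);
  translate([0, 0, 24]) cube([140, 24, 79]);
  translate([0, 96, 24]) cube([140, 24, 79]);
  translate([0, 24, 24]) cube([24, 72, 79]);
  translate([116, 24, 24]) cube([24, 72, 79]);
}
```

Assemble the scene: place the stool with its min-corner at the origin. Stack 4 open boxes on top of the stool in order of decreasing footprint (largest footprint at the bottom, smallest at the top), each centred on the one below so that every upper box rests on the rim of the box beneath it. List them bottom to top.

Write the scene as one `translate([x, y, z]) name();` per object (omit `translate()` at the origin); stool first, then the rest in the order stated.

stool();
translate([29, 73, 393]) open_box();
translate([43, 74, 555]) open_box_2();
translate([54, 84, 788]) open_box_3();
translate([55, 89, 875]) open_box_4();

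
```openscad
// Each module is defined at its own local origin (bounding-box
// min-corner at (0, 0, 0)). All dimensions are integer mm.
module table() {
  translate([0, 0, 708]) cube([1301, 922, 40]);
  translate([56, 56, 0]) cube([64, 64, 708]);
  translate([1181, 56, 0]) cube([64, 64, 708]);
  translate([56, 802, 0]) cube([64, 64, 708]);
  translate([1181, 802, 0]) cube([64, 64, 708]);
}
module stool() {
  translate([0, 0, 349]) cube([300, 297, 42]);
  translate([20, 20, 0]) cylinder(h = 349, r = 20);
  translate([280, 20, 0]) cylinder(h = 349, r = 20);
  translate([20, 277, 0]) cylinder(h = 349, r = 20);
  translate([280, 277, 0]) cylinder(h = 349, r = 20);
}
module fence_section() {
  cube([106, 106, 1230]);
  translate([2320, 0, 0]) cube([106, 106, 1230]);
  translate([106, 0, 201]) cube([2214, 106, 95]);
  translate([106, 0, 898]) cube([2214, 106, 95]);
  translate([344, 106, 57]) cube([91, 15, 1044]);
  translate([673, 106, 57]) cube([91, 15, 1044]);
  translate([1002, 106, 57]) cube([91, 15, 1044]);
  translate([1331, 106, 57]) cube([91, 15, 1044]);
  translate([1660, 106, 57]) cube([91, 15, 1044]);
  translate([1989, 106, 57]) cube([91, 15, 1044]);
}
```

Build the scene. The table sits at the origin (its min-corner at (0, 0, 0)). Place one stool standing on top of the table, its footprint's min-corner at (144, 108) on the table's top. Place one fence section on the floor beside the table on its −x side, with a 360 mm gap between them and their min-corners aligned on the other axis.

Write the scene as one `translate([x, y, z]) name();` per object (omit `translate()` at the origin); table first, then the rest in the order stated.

table();
translate([144, 108, 748]) stool();
translate([-2786, 0, 0]) fence_section();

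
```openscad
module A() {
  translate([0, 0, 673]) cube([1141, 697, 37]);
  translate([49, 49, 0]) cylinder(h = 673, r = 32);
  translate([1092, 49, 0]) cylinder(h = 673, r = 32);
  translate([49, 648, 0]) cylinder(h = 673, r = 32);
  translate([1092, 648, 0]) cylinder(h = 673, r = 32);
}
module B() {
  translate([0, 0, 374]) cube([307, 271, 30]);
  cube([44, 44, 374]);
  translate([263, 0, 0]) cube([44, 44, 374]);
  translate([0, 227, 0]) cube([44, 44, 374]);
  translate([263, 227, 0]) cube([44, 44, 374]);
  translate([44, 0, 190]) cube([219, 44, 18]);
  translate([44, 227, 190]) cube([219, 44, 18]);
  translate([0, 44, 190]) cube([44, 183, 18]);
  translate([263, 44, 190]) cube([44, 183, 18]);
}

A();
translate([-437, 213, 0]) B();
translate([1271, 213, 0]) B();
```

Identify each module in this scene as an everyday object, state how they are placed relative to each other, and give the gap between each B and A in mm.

A is a table. B is a stool. Two stools sit around the table at the −x, +x sides. The gap between each stool and the table is 130 mm.

Each stool's nearest face is 130 mm from the table's bounding box.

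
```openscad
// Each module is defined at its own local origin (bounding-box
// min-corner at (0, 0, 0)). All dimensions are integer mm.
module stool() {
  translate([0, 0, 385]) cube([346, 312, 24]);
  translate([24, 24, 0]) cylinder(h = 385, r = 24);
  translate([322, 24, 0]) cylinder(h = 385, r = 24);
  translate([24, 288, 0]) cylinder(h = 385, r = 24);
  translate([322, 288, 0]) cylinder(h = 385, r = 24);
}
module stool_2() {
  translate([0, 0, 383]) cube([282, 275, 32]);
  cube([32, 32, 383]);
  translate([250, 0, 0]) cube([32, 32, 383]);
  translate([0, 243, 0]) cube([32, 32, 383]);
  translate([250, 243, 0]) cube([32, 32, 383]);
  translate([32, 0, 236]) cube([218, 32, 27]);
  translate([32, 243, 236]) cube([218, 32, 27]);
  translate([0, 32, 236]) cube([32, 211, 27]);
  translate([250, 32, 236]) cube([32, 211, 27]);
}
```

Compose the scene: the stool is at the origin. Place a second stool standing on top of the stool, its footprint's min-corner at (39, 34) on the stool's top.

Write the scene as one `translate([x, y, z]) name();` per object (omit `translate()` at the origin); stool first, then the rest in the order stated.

stool();
translate([39, 34, 409]) stool_2();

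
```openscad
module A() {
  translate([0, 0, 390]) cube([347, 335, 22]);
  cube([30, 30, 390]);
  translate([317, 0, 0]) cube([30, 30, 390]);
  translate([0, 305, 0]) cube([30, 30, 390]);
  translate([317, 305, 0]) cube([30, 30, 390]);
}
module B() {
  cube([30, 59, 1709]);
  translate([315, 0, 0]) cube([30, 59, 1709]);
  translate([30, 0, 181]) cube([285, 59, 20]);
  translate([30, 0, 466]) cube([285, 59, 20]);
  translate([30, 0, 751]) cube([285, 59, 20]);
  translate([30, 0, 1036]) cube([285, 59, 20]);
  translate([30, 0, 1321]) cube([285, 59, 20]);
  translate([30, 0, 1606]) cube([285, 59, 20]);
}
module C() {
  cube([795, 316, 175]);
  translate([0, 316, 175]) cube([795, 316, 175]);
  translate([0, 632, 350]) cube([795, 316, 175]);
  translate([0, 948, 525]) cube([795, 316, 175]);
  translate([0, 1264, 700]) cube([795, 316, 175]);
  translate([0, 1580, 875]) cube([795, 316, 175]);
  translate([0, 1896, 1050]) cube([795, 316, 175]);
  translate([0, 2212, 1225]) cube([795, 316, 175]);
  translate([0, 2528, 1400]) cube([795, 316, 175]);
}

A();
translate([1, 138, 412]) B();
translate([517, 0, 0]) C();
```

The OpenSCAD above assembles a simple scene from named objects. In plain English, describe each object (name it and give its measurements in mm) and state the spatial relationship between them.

A is a four-legged stool. The seat is a 347×335×22 mm slab whose top surface is at z = 412 mm; four square legs, each 30×30 mm in cross-section, run from the floor (z = 0) to the underside of the seat, each flush with a corner of the seat.

B is a wooden ladder with two side rails of 30×59 mm section and 1709 mm height, set 345 mm apart overall. Between them run 6 rectangular rungs (59 mm deep, 20 mm thick), front faces flush with the rails' −y face. The bottom of the first rung is 181 mm above the floor and each subsequent rung is 285 mm higher than the one below.

C is a run of 9 identical solid stair steps. Each tread is 795×316 mm and each step block is 175 mm high. Step 1 rests on the floor; step k is offset from step 1 by (k−1)×316 mm in y and (k−1)×175 mm in z.

The ladder is on top of the stool, centred. The staircase is on the floor beside the stool on its +x side.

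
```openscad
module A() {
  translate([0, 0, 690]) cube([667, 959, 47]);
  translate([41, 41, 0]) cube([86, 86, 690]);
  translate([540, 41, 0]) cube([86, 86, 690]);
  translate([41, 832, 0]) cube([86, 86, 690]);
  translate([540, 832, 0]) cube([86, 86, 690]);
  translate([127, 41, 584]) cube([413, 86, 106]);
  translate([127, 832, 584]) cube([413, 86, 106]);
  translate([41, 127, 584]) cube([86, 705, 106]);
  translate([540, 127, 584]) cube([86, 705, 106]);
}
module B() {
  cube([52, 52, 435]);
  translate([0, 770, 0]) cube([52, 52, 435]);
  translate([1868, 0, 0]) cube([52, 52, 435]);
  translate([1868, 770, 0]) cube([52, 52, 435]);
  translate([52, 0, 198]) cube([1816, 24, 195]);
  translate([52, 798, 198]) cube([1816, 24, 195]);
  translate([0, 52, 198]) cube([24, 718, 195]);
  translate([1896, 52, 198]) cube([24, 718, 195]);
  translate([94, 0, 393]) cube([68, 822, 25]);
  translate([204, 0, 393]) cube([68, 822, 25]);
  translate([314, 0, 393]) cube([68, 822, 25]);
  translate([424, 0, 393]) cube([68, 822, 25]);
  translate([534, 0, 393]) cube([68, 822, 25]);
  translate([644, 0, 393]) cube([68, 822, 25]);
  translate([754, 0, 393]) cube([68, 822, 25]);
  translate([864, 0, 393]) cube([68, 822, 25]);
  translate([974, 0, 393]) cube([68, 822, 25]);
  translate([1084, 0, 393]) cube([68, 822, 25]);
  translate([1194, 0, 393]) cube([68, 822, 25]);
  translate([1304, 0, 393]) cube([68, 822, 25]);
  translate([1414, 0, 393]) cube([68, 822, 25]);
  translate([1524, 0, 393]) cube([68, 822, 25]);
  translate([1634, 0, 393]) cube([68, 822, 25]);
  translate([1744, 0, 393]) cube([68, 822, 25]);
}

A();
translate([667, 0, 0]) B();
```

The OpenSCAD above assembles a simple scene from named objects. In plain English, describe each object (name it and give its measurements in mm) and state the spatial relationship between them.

A is a table: top 667 mm (x) × 959 mm (y), 47 mm thick, upper face at z = 737 mm, on four 86×86 mm square legs, each inset 41 mm from the nearest pair of top edges, running from z = 0 to the bottom of the top. Four apron rails, 86 mm thick and 106 mm tall, run between adjacent legs with their top edges flush with the underside of the top and their outer faces flush with the legs' outer faces.

B is a bed frame 1920 mm long (x) by 822 mm wide (y). Four 52×52 mm corner posts, 435 mm tall, at the corners of the footprint. Four rails of 24 mm thickness and 195 mm height run between adjacent posts with their undersides at z = 198 mm, their outer faces flush with the outside of the frame (the two x-running rails run between the posts' inner faces; the two y-running rails run between the posts' inner faces). 16 slats, each 68 mm wide (x) and 25 mm thick, lie across the top of the two x-running rails, running the full 822 mm width of the frame in y; the slats are evenly spaced along x between the inner faces of the end posts with equal gaps (rounded down to the nearest mm) at the −x end and between each pair — any rounding remainder accumulates at the +x end.

The bed frame is against the table's +x side, with their −y faces flush.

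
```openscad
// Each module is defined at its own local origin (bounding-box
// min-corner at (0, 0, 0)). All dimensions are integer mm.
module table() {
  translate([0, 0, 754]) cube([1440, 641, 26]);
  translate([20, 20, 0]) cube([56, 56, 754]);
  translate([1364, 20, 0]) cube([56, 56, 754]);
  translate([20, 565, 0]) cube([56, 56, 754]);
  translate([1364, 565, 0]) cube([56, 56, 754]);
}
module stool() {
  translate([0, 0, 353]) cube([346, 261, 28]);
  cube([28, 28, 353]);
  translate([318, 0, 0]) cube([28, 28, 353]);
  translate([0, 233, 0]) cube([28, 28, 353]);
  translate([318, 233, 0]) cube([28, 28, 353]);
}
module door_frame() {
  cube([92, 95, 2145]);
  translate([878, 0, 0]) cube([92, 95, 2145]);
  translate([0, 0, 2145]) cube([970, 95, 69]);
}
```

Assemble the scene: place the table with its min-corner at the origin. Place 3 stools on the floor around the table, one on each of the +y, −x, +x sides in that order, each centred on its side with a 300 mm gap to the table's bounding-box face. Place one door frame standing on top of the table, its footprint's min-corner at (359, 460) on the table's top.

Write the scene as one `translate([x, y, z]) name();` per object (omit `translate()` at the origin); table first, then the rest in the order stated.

table();
translate([547, 941, 0]) stool();
translate([-646, 190, 0]) stool();
translate([1740, 190, 0]) stool();
translate([359, 460, 780]) door_frame();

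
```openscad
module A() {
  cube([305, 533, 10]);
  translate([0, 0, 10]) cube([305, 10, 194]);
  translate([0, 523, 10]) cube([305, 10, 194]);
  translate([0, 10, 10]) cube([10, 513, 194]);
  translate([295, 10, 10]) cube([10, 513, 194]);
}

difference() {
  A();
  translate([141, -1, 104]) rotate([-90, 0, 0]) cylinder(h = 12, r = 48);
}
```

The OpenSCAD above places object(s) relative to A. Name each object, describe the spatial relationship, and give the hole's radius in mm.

A is an open box. The open box has a circular hole through its front wall. The hole's radius is 48 mm.

The subtracted cylinder has r = 48 mm.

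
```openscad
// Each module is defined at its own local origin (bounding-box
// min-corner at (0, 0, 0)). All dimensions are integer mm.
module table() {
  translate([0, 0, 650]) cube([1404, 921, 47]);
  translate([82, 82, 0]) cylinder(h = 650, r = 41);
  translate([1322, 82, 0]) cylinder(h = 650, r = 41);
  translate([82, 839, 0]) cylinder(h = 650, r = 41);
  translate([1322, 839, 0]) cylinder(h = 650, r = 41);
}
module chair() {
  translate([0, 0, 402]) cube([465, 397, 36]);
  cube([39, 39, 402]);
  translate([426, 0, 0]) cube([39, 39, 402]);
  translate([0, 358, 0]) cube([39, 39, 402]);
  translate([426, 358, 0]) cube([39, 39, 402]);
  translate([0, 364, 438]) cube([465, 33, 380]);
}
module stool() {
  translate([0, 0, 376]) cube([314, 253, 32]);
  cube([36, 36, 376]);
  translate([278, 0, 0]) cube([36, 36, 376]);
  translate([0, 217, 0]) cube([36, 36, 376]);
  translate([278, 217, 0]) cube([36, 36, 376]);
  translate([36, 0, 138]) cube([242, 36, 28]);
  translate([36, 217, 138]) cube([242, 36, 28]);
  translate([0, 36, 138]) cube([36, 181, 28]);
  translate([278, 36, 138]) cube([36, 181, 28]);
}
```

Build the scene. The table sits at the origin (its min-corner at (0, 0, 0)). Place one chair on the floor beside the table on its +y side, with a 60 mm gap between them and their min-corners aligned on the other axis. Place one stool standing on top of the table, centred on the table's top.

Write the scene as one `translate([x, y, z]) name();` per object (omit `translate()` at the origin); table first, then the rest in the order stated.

table();
translate([0, 981, 0]) chair();
translate([545, 334, 697]) stool();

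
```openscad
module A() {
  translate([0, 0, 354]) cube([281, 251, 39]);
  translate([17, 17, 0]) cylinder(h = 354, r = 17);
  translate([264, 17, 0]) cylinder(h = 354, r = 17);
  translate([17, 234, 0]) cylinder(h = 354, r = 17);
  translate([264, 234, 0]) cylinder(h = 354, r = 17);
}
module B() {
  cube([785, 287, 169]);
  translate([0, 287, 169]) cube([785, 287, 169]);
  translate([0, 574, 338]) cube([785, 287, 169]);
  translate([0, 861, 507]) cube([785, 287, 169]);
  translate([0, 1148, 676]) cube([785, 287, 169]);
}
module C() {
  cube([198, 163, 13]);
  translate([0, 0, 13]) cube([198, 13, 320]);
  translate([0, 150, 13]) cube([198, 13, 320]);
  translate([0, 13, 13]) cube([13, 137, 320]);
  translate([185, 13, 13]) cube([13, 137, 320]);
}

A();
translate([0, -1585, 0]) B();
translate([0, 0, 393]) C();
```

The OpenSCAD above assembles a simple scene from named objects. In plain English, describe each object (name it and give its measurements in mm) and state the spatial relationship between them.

A is a four-legged stool. The seat is a 281×251×39 mm slab whose top surface is at z = 393 mm; four round legs, each 34 mm in diameter, run from the floor (z = 0) to the underside of the seat, each leg's axis is inset half a diameter from the nearest pair of seat edges (so the leg's bounding box is flush with the corner).

B is a run of 5 identical solid stair steps. Each tread is 785×287 mm and each step block is 169 mm high. Step 1 rests on the floor; step k is offset from step 1 by (k−1)×287 mm in y and (k−1)×169 mm in z.

C is an open-topped rectangular box: outside dimensions 198×163×333 mm, with a uniform wall and base thickness of 13 mm. The base is a full 198×163 slab on the floor; four walls sit on top of the base. The front and back walls (the −y and +y sides) span the full width; the two side walls fit between them.

The staircase is on the floor beside the stool on its −y side. The open box is on top of the stool.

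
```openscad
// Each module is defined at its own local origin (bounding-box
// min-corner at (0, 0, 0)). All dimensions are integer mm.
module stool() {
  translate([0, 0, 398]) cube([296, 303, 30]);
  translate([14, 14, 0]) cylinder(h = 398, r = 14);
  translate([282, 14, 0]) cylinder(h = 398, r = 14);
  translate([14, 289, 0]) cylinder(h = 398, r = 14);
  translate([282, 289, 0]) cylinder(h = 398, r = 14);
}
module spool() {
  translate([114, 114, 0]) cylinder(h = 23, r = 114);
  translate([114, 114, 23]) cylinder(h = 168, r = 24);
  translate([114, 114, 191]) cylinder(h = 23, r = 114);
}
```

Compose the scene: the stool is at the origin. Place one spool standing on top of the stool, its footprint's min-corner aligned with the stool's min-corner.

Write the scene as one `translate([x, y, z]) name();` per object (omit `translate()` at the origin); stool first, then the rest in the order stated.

stool();
translate([0, 0, 428]) spool();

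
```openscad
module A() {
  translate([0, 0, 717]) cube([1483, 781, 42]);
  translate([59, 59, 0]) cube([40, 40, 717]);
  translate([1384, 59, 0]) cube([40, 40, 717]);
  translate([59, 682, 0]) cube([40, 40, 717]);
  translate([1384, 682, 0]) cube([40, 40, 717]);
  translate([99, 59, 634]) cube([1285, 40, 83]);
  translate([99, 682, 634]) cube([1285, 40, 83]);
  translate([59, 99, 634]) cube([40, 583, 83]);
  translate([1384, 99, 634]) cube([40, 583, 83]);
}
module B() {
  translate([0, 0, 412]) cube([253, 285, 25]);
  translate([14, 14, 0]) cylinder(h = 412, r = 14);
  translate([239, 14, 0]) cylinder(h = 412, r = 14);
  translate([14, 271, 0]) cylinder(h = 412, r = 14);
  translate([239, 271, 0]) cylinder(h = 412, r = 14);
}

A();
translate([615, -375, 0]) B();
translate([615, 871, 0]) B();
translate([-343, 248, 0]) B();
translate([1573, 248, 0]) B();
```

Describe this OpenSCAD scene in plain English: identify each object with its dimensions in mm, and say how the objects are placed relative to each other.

A is a table: top 1483 mm (x) × 781 mm (y), 42 mm thick, upper face at z = 759 mm, on four 40×40 mm square legs, each inset 59 mm from the nearest pair of top edges, running from z = 0 to the bottom of the top. Four apron rails, 40 mm thick and 83 mm tall, run between adjacent legs with their top edges flush with the underside of the top and their outer faces flush with the legs' outer faces.

B is a simple wooden stool: a rectangular seat 253 mm (x) by 285 mm (y), 25 mm thick, top face at z = 437 mm, on four round legs, each 28 mm in diameter. The legs rest on z = 0, each leg's axis is inset half a diameter from the nearest pair of seat edges (so the leg's bounding box is flush with the corner).

Four stools sit around the table at the −y, +y, −x, +x sides.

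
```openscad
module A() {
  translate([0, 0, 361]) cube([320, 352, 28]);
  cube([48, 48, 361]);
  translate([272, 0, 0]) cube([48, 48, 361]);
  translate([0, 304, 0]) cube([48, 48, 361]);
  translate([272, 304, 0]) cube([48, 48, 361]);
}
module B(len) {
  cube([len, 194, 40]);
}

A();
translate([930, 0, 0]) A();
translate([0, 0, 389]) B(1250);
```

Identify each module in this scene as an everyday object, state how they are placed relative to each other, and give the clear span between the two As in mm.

Second stool starts at x = 930; first ends at x = 320; clear span = 930 − 320 = 610 mm.

A is a stool. B is a beam. A beam spans the tops of two stools. The clear span between the two stools is 610 mm.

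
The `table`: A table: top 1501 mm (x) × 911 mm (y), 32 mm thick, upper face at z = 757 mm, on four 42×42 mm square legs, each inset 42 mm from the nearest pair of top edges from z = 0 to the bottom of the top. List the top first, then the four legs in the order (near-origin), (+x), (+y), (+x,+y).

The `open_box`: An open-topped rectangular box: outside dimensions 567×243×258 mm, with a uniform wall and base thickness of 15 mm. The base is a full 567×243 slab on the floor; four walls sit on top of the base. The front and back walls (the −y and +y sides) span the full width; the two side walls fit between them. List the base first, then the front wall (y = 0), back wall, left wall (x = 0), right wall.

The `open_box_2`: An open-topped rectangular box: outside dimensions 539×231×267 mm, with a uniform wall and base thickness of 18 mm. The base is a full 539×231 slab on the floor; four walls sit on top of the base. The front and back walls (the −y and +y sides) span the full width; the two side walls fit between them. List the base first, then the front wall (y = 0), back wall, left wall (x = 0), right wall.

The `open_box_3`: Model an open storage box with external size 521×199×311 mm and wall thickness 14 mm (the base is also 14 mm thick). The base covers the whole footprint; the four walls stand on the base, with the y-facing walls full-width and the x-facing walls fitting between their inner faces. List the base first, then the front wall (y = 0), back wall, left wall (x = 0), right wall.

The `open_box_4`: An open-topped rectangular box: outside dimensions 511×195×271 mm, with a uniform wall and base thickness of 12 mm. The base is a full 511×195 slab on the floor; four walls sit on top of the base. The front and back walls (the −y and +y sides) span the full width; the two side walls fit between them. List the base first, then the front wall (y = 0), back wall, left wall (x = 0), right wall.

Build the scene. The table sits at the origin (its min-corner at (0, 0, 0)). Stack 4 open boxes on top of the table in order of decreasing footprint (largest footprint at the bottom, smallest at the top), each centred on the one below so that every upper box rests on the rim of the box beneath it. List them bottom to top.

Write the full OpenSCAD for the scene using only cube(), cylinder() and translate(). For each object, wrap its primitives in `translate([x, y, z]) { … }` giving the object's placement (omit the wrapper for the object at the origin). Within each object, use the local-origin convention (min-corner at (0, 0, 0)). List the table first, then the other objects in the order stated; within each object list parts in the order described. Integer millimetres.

translate([0, 0, 725]) cube([1501, 911, 32]);
translate([42, 42, 0]) cube([42, 42, 725]);
translate([1417, 42, 0]) cube([42, 42, 725]);
translate([42, 827, 0]) cube([42, 42, 725]);
translate([1417, 827, 0]) cube([42, 42, 725]);
translate([467, 334, 757]) {
  cube([567, 243, 15]);
  translate([0, 0, 15]) cube([567, 15, 243]);
  translate([0, 228, 15]) cube([567, 15, 243]);
  translate([0, 15, 15]) cube([15, 213, 243]);
  translate([552, 15, 15]) cube([15, 213, 243]);
}
translate([481, 340, 1015]) {
  cube([539, 231, 18]);
  translate([0, 0, 18]) cube([539, 18, 249]);
  translate([0, 213, 18]) cube([539, 18, 249]);
  translate([0, 18, 18]) cube([18, 195, 249]);
  translate([521, 18, 18]) cube([18, 195, 249]);
}
translate([490, 356, 1282]) {
  cube([521, 199, 14]);
  translate([0, 0, 14]) cube([521, 14, 297]);
  translate([0, 185, 14]) cube([521, 14, 297]);
  translate([0, 14, 14]) cube([14, 171, 297]);
  translate([507, 14, 14]) cube([14, 171, 297]);
}
translate([495, 358, 1593]) {
  cube([511, 195, 12]);
  translate([0, 0, 12]) cube([511, 12, 259]);
  translate([0, 183, 12]) cube([511, 12, 259]);
  translate([0, 12, 12]) cube([12, 171, 259]);
  translate([499, 12, 12]) cube([12, 171, 259]);
}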